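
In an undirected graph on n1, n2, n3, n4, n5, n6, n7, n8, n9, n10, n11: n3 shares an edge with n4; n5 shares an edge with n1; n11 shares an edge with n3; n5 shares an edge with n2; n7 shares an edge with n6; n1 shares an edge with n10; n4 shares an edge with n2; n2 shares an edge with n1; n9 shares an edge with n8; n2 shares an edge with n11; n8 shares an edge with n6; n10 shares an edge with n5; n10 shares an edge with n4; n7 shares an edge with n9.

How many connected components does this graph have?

2

From n1: component {n1, n2, n3, n4, n5, n10, n11}.
From n6: component {n6, n7, n8, n9}.
That's 2 components.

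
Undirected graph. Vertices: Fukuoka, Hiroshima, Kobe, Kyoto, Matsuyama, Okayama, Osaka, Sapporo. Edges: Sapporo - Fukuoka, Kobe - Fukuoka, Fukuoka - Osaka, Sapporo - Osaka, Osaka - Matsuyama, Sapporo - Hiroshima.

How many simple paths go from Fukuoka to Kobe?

1

Fukuoka–Kobe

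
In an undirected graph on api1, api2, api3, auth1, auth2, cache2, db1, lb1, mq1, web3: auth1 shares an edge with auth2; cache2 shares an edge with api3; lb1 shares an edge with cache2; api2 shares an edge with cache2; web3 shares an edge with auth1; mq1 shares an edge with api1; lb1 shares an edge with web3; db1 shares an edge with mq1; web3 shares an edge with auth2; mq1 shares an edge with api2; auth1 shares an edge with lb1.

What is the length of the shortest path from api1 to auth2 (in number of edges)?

6

Distance 0: api1.
Distance 1: mq1.
Distance 2: api2, db1.
Distance 3: cache2.
Distance 4: api3, lb1.
Distance 5: auth1, web3.
Distance 6: auth2 — contains auth2.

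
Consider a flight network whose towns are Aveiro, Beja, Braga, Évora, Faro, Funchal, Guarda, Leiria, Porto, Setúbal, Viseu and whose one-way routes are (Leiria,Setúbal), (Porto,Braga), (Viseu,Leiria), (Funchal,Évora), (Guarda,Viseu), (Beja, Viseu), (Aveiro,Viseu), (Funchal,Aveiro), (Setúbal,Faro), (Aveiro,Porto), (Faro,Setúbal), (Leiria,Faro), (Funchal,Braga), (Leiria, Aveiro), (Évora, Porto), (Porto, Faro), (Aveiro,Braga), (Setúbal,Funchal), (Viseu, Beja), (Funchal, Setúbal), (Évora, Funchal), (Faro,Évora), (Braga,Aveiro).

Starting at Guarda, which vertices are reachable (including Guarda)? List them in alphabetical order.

Start at Guarda.
Its neighbours: Viseu.
Then their neighbours: Beja, Leiria.
Then next layer: Aveiro, Faro, Setúbal.
Then next layer: Braga, Évora, Funchal, Porto.
Every vertex is now reached.

Aveiro, Beja, Braga, Évora, Faro, Funchal, Guarda, Leiria, Porto, Setúbal, Viseu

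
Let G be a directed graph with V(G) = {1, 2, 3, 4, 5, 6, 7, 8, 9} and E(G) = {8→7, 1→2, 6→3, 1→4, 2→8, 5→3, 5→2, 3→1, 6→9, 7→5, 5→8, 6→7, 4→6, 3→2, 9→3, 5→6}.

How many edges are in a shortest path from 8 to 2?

Distance 0: 8.
Distance 1: 7.
Distance 2: 5.
Distance 3: 2, 3, 6 — contains 2.

3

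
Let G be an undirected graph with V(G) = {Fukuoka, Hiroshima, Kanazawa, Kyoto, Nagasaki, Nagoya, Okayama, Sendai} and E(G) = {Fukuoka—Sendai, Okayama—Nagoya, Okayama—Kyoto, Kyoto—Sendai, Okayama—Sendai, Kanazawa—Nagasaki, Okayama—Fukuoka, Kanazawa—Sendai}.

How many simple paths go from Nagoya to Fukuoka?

Nagoya–Okayama–Fukuoka
Nagoya–Okayama–Kyoto–Sendai–Fukuoka
Nagoya–Okayama–Sendai–Fukuoka

3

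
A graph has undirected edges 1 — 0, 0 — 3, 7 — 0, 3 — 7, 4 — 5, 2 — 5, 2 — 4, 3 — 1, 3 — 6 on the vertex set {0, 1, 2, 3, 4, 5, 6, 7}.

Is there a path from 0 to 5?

No

Explore from 0.
Distance 1: reach 1, 3, 7.
Distance 2: reach 6.
The search is exhausted without reaching 5; it lies in a different component.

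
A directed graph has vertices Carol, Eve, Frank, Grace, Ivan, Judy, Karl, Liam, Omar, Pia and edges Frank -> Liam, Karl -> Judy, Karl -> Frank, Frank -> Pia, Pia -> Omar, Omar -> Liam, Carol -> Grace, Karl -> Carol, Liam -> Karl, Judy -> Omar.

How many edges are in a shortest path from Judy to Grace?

Distance 0: Judy.
Distance 1: Omar.
Distance 2: Liam.
Distance 3: Karl.
Distance 4: Carol, Frank.
Distance 5: Grace, Pia — contains Grace.

5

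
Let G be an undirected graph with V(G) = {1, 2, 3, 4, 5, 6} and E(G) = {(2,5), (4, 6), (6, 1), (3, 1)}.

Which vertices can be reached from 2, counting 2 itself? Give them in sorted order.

2, 5

Start at 2.
Its neighbours: 5.
Nothing further is reachable.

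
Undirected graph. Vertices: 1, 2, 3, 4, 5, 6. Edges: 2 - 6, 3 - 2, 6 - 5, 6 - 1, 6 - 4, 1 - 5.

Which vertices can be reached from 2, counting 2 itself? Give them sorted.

1, 2, 3, 4, 5, 6

Start at 2.
Its neighbours: 3, 6.
Then their neighbours: 1, 4, 5.
Every vertex is now reached.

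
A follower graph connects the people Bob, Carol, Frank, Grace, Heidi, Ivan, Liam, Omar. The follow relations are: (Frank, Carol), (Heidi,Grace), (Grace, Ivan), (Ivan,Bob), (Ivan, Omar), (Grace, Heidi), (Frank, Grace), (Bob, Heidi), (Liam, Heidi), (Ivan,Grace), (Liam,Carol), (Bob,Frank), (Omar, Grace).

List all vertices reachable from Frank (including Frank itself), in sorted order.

Bob, Carol, Frank, Grace, Heidi, Ivan, Omar

Start at Frank.
Its neighbours: Carol, Grace.
Then their neighbours: Heidi, Ivan.
Then next layer: Bob, Omar.
Nothing further is reachable.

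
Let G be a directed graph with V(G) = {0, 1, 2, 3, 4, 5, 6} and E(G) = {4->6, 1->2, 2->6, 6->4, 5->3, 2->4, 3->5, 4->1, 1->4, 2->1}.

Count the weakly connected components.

3

From 0: component {0}.
From 1: component {1, 2, 4, 6}.
From 3: component {3, 5}.
That's 3 components.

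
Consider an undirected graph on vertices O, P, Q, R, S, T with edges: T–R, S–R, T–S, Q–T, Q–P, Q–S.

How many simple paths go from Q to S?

3

Q–S
Q–T–R–S
Q–T–S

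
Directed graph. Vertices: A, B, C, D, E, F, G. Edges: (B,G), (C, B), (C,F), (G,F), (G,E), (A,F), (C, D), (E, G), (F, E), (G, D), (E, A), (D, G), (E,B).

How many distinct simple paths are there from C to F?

C→B→G→E→A→F
C→B→G→F
C→D→G→E→A→F
C→D→G→F
C→F

5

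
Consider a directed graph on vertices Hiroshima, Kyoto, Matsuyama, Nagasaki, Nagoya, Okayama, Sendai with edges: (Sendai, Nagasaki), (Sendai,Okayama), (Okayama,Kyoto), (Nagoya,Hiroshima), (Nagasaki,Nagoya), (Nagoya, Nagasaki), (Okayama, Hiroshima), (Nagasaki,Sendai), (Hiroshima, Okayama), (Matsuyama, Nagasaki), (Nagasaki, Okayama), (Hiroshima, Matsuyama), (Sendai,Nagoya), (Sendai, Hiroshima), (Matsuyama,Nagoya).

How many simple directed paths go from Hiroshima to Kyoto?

Hiroshima→Matsuyama→Nagasaki→Okayama→Kyoto
Hiroshima→Matsuyama→Nagasaki→Sendai→Okayama→Kyoto
Hiroshima→Matsuyama→Nagoya→Nagasaki→Okayama→Kyoto
Hiroshima→Matsuyama→Nagoya→Nagasaki→Sendai→Okayama→Kyoto
Hiroshima→Okayama→Kyoto

5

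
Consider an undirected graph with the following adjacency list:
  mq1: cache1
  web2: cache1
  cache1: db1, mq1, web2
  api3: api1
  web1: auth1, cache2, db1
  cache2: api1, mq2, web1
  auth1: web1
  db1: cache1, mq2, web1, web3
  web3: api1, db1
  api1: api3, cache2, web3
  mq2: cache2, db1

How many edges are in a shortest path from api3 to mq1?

Distance 0: api3.
Distance 1: api1.
Distance 2: cache2, web3.
Distance 3: db1, mq2, web1.
Distance 4: auth1, cache1.
Distance 5: mq1, web2 — contains mq1.

5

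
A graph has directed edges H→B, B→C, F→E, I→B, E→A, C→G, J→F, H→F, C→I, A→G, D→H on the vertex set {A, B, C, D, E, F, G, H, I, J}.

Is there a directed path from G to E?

No

G has no outgoing edges, so nothing is reachable from it.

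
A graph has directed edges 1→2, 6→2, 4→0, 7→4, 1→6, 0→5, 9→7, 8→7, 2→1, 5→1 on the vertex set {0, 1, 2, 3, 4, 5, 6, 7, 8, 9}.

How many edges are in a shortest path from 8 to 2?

Distance 0: 8.
Distance 1: 7.
Distance 2: 4.
Distance 3: 0.
Distance 4: 5.
Distance 5: 1.
Distance 6: 2, 6 — contains 2.

6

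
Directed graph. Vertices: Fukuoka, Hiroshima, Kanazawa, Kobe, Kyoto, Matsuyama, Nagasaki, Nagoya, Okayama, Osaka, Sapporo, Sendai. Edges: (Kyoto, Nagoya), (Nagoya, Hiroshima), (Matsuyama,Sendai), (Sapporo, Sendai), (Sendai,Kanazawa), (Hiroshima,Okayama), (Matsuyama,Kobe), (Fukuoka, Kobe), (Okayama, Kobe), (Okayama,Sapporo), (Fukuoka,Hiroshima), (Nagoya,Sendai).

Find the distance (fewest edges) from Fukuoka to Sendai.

Distance 0: Fukuoka.
Distance 1: Hiroshima, Kobe.
Distance 2: Okayama.
Distance 3: Sapporo.
Distance 4: Sendai — contains Sendai.

4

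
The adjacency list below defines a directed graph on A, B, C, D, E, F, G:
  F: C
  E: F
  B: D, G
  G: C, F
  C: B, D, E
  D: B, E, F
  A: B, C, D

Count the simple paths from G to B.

4

G→C→B
G→C→D→B
G→F→C→B
G→F→C→D→B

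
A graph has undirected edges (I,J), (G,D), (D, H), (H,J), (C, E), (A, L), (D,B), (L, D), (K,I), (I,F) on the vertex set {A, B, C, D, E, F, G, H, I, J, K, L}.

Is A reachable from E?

No

Explore from E.
Distance 1: reach C.
The search is exhausted without reaching A; it lies in a different component.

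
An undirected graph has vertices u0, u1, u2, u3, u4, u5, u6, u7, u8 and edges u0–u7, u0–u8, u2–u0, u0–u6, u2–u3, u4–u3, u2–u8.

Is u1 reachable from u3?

No

Explore from u3.
Distance 1: reach u2, u4.
Distance 2: reach u0, u8.
Distance 3: reach u6, u7.
The search is exhausted without reaching u1; it lies in a different component.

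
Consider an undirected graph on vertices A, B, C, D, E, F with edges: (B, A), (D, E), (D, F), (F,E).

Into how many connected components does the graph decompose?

3

From A: component {A, B}.
From C: component {C}.
From D: component {D, E, F}.
That's 3 components.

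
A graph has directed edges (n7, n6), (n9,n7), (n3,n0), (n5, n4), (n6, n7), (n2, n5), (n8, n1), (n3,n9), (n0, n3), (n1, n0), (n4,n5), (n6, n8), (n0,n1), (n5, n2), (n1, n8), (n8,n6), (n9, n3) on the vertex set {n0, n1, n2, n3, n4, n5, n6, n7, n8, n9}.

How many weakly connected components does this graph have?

2

From n0: component {n0, n1, n3, n6, n7, n8, n9}.
From n2: component {n2, n4, n5}.
That's 2 components.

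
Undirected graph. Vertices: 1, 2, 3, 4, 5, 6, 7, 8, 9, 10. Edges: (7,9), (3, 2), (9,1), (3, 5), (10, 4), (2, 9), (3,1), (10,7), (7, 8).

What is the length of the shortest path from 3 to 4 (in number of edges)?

Distance 0: 3.
Distance 1: 1, 2, 5.
Distance 2: 9.
Distance 3: 7.
Distance 4: 8, 10.
Distance 5: 4 — contains 4.

5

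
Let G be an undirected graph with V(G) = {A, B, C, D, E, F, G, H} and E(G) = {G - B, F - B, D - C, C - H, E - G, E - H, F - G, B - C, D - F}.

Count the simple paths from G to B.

5

G–B
G–E–H–C–B
G–E–H–C–D–F–B
G–F–B
G–F–D–C–B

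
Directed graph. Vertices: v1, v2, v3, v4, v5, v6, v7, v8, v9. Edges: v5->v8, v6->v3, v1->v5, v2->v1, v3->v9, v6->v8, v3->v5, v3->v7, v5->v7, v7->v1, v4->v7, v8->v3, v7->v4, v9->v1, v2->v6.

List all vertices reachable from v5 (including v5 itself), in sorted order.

Start at v5.
Its neighbours: v7, v8.
Then their neighbours: v1, v3, v4.
Then next layer: v9.
Nothing further is reachable.

v1, v3, v4, v5, v7, v8, v9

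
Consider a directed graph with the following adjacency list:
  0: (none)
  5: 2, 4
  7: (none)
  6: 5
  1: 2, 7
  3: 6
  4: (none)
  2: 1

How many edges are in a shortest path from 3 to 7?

Distance 0: 3.
Distance 1: 6.
Distance 2: 5.
Distance 3: 2, 4.
Distance 4: 1.
Distance 5: 7 — contains 7.

5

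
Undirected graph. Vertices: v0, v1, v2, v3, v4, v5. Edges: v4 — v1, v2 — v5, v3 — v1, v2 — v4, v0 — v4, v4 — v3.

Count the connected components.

1

From v0: component {v0, v1, v2, v3, v4, v5}.
That's 1 component.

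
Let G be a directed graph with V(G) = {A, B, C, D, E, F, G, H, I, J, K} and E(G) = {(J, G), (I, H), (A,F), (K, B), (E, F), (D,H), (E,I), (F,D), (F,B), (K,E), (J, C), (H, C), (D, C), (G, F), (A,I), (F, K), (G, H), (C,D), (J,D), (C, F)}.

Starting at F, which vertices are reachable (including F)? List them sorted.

Start at F.
Its neighbours: B, D, K.
Then their neighbours: C, E, H.
Then next layer: I.
Nothing further is reachable.

B, C, D, E, F, H, I, K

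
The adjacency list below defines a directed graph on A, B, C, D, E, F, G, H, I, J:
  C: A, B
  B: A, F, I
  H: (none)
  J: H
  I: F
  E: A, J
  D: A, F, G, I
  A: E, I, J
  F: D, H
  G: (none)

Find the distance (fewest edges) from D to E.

2

Distance 0: D.
Distance 1: A, F, G, I.
Distance 2: E, H, J — contains E.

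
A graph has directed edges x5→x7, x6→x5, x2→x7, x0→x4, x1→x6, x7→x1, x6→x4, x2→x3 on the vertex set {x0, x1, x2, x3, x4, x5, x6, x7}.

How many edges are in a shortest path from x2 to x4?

Distance 0: x2.
Distance 1: x3, x7.
Distance 2: x1.
Distance 3: x6.
Distance 4: x4, x5 — contains x4.

4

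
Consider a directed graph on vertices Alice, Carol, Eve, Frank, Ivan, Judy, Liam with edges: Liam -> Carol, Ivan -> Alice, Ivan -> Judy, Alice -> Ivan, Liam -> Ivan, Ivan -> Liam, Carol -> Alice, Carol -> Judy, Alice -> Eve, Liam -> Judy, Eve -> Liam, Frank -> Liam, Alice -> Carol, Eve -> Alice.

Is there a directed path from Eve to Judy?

Yes

Explore from Eve.
Distance 1: reach Alice, Liam.
Distance 2: reach Carol, Ivan, Judy.
Found Judy.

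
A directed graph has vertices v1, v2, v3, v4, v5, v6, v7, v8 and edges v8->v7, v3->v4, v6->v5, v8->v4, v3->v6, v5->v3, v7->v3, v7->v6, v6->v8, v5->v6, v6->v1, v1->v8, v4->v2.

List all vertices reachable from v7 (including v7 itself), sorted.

Start at v7.
Its neighbours: v3, v6.
Then their neighbours: v1, v4, v5, v8.
Then next layer: v2.
Every vertex is now reached.

v1, v2, v3, v4, v5, v6, v7, v8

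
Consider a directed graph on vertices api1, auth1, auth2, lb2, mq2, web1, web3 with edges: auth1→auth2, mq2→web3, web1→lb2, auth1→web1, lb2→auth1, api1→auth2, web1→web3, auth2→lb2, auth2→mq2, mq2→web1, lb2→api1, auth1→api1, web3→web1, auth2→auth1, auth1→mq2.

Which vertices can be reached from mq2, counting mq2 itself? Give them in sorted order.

api1, auth1, auth2, lb2, mq2, web1, web3

Start at mq2.
Its neighbours: web1, web3.
Then their neighbours: lb2.
Then next layer: api1, auth1.
Then next layer: auth2.
Every vertex is now reached.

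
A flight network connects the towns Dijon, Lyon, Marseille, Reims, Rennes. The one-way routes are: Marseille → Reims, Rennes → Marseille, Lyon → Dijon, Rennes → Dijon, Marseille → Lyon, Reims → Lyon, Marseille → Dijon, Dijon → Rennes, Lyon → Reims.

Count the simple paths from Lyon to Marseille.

Lyon→Dijon→Rennes→Marseille

1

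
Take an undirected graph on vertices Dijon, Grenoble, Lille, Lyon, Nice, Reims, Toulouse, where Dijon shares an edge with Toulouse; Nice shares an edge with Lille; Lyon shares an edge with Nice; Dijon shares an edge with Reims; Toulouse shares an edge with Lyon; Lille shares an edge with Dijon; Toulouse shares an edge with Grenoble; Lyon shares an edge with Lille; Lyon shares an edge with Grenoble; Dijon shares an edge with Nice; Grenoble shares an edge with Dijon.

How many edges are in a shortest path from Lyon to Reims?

3

Distance 0: Lyon.
Distance 1: Grenoble, Lille, Nice, Toulouse.
Distance 2: Dijon.
Distance 3: Reims — contains Reims.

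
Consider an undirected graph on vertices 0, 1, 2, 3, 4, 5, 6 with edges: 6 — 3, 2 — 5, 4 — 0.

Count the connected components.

From 0: component {0, 4}.
From 1: component {1}.
From 2: component {2, 5}.
From 3: component {3, 6}.
That's 4 components.

4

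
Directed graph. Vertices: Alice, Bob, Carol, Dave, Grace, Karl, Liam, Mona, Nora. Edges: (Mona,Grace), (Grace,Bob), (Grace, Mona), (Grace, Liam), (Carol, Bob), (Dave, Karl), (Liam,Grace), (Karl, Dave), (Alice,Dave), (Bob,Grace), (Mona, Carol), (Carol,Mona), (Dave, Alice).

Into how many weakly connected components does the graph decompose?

From Alice: component {Alice, Dave, Karl}.
From Bob: component {Bob, Carol, Grace, Liam, Mona}.
From Nora: component {Nora}.
That's 3 components.

3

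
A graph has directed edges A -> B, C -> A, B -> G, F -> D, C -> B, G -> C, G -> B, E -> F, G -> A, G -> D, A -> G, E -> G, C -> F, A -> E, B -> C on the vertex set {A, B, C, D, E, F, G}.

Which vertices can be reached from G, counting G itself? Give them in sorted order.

Start at G.
Its neighbours: A, B, C, D.
Then their neighbours: E, F.
Every vertex is now reached.

A, B, C, D, E, F, G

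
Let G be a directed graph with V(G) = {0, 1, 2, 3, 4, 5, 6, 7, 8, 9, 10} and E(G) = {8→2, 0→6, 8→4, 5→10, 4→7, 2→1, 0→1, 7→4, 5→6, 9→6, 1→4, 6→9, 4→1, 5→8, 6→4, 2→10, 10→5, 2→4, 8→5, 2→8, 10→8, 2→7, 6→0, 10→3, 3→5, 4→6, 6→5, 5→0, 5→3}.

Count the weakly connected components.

1

From 0: component {0, 1, 2, 3, 4, 5, 6, 7, 8, 9, 10}.
That's 1 component.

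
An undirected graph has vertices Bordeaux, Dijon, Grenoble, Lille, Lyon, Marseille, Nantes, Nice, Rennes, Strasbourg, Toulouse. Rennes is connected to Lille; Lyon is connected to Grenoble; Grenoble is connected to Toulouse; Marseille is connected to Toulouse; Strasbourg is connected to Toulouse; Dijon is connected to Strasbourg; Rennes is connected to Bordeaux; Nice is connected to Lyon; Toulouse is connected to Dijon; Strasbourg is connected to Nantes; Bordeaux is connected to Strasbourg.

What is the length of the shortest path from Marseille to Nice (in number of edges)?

4

Distance 0: Marseille.
Distance 1: Toulouse.
Distance 2: Dijon, Grenoble, Strasbourg.
Distance 3: Bordeaux, Lyon, Nantes.
Distance 4: Nice, Rennes — contains Nice.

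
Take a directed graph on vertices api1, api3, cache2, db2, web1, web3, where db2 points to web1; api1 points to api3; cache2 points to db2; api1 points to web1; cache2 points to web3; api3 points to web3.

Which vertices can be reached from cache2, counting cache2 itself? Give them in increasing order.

cache2, db2, web1, web3

Start at cache2.
Its neighbours: db2, web3.
Then their neighbours: web1.
Nothing further is reachable.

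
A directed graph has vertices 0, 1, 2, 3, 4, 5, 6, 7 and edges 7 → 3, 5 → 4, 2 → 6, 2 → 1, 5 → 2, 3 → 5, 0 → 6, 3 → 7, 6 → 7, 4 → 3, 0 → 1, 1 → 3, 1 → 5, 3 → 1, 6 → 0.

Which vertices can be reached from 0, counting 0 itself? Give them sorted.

0, 1, 2, 3, 4, 5, 6, 7

Start at 0.
Its neighbours: 1, 6.
Then their neighbours: 3, 5, 7.
Then next layer: 2, 4.
Every vertex is now reached.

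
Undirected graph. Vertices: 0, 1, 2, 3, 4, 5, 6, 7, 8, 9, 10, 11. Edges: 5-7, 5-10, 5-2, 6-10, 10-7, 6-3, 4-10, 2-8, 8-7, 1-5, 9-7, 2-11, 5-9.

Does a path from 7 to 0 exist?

No

Explore from 7.
Distance 1: reach 5, 8, 9, 10.
Distance 2: reach 1, 2, 4, 6.
Distance 3: reach 3, 11.
The search is exhausted without reaching 0; it lies in a different component.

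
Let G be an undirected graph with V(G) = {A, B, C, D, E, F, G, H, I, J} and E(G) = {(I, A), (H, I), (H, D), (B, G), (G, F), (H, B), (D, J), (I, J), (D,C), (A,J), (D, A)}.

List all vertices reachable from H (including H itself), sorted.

A, B, C, D, F, G, H, I, J

Start at H.
Its neighbours: B, D, I.
Then their neighbours: A, C, G, J.
Then next layer: F.
Nothing further is reachable.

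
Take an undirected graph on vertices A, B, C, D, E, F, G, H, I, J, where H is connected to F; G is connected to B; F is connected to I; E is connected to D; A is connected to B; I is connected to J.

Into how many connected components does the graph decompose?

From A: component {A, B, G}.
From C: component {C}.
From D: component {D, E}.
From F: component {F, H, I, J}.
That's 4 components.

4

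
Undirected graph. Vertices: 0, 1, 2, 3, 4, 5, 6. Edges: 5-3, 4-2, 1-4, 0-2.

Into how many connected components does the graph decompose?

3

From 0: component {0, 1, 2, 4}.
From 3: component {3, 5}.
From 6: component {6}.
That's 3 components.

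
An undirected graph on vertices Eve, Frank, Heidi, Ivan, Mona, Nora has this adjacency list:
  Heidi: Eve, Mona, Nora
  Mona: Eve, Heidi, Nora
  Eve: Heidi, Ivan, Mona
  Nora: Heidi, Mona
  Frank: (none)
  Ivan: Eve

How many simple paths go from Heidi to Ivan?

Heidi–Eve–Ivan
Heidi–Mona–Eve–Ivan
Heidi–Nora–Mona–Eve–Ivan

3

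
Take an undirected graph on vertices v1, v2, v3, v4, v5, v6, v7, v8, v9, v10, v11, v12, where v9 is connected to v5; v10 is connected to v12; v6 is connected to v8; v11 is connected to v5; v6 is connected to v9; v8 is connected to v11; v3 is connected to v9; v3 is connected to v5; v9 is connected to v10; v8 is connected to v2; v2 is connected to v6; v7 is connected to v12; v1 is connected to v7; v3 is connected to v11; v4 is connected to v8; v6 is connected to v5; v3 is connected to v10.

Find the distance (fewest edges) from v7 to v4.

6

Distance 0: v7.
Distance 1: v1, v12.
Distance 2: v10.
Distance 3: v3, v9.
Distance 4: v5, v6, v11.
Distance 5: v2, v8.
Distance 6: v4 — contains v4.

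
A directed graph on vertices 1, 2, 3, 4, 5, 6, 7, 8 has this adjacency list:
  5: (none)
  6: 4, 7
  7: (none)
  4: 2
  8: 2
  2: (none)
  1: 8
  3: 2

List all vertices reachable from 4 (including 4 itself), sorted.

2, 4

Start at 4.
Its neighbours: 2.
Nothing further is reachable.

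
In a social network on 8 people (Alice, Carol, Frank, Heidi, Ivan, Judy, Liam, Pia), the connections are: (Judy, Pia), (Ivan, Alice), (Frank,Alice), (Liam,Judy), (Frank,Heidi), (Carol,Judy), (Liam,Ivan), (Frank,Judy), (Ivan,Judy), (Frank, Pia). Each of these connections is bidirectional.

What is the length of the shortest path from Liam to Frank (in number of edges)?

2

Distance 0: Liam.
Distance 1: Ivan, Judy.
Distance 2: Alice, Carol, Frank, Pia — contains Frank.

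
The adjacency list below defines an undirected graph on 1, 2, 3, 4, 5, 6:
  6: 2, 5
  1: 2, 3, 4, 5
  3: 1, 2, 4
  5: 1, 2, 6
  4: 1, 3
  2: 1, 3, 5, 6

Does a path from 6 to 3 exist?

Explore from 6.
Distance 1: reach 2, 5.
Distance 2: reach 1, 3.
Found 3.

Yes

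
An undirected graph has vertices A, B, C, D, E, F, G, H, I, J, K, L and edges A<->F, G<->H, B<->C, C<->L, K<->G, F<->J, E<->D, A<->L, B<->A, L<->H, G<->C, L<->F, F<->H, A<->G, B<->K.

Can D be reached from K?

No

Explore from K.
Distance 1: reach B, G.
Distance 2: reach A, C, H.
Distance 3: reach F, L.
Distance 4: reach J.
The search is exhausted without reaching D; it lies in a different component.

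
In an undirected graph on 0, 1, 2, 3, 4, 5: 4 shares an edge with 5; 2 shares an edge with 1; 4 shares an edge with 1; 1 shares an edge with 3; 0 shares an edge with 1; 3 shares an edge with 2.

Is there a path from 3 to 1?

Explore from 3.
Distance 1: reach 1, 2.
Found 1.

Yes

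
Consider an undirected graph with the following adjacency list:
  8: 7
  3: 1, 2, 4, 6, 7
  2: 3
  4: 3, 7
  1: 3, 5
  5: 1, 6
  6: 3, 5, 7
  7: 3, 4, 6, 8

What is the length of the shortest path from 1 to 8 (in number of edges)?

Distance 0: 1.
Distance 1: 3, 5.
Distance 2: 2, 4, 6, 7.
Distance 3: 8 — contains 8.

3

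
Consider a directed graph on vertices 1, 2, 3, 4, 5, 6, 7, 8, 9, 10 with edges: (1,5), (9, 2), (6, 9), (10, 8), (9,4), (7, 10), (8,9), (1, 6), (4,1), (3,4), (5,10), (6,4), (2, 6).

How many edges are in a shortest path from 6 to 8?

Distance 0: 6.
Distance 1: 4, 9.
Distance 2: 1, 2.
Distance 3: 5.
Distance 4: 10.
Distance 5: 8 — contains 8.

5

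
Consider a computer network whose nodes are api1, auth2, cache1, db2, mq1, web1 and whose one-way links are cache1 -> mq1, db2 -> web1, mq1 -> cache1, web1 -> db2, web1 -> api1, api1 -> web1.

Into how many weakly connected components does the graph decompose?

From api1: component {api1, db2, web1}.
From auth2: component {auth2}.
From cache1: component {cache1, mq1}.
That's 3 components.

3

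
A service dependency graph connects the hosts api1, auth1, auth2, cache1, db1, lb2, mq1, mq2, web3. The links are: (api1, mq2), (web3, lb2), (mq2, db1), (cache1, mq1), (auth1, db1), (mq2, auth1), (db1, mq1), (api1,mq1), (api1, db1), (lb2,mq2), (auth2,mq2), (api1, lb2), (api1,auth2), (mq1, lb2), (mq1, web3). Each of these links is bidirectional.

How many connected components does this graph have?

1

From api1: component {api1, auth1, auth2, cache1, db1, lb2, mq1, mq2, web3}.
That's 1 component.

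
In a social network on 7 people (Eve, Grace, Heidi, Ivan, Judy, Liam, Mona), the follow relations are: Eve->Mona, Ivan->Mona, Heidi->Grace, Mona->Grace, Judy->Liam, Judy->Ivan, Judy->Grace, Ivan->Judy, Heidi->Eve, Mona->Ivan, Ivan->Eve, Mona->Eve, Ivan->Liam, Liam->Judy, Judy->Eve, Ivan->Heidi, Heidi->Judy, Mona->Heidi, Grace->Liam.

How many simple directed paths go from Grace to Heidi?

Grace→Liam→Judy→Eve→Mona→Heidi
Grace→Liam→Judy→Eve→Mona→Ivan→Heidi
Grace→Liam→Judy→Ivan→Eve→Mona→Heidi
Grace→Liam→Judy→Ivan→Heidi
Grace→Liam→Judy→Ivan→Mona→Heidi

5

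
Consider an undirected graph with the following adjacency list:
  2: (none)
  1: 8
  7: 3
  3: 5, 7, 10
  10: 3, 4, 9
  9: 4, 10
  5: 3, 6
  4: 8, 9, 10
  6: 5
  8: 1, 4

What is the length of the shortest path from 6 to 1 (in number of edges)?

Distance 0: 6.
Distance 1: 5.
Distance 2: 3.
Distance 3: 7, 10.
Distance 4: 4, 9.
Distance 5: 8.
Distance 6: 1 — contains 1.

6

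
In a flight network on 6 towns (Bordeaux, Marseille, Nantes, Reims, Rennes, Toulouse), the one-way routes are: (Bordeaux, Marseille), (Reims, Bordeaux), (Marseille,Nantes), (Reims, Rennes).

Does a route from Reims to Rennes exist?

Explore from Reims.
Distance 1: reach Bordeaux, Rennes.
Found Rennes.

Yes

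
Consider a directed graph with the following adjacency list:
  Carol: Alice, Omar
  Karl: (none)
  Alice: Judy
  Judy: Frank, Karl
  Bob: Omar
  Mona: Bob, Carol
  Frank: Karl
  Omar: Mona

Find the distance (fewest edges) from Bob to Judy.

5

Distance 0: Bob.
Distance 1: Omar.
Distance 2: Mona.
Distance 3: Carol.
Distance 4: Alice.
Distance 5: Judy — contains Judy.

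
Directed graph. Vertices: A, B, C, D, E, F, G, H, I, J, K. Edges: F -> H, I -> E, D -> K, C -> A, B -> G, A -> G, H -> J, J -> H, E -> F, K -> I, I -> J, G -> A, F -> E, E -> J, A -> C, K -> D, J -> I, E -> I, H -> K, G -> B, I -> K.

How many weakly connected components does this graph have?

2

From A: component {A, B, C, G}.
From D: component {D, E, F, H, I, J, K}.
That's 2 components.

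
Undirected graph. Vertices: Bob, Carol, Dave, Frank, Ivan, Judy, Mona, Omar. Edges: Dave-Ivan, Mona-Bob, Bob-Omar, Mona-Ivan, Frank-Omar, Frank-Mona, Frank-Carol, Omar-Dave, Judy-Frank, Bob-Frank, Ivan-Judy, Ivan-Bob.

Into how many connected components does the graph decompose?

1

From Bob: component {Bob, Carol, Dave, Frank, Ivan, Judy, Mona, Omar}.
That's 1 component.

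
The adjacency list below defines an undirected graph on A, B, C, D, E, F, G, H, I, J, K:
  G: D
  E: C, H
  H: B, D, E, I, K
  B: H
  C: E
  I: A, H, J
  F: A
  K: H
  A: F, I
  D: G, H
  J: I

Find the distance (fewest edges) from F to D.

4

Distance 0: F.
Distance 1: A.
Distance 2: I.
Distance 3: H, J.
Distance 4: B, D, E, K — contains D.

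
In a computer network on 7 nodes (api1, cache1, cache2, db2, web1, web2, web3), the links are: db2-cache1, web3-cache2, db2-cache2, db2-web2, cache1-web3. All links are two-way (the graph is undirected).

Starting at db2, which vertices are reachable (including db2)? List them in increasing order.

Start at db2.
Its neighbours: cache1, cache2, web2.
Then their neighbours: web3.
Nothing further is reachable.

cache1, cache2, db2, web2, web3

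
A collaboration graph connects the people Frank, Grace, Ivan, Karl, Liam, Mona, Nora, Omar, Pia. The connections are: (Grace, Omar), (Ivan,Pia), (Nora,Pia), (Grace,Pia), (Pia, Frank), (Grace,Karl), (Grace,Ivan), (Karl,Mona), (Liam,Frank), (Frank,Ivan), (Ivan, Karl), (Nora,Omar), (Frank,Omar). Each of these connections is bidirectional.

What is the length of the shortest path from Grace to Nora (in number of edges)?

Distance 0: Grace.
Distance 1: Ivan, Karl, Omar, Pia.
Distance 2: Frank, Mona, Nora — contains Nora.

2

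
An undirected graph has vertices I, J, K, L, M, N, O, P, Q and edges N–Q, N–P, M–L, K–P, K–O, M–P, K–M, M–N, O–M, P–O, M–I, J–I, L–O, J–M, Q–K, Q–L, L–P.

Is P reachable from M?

Explore from M.
Distance 1: reach I, J, K, L, N, O, P.
Found P.

Yes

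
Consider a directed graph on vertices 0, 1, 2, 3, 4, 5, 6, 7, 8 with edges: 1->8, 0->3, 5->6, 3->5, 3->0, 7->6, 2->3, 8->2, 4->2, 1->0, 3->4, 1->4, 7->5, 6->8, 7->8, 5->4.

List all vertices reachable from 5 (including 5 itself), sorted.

Start at 5.
Its neighbours: 4, 6.
Then their neighbours: 2, 8.
Then next layer: 3.
Then next layer: 0.
Nothing further is reachable.

0, 2, 3, 4, 5, 6, 8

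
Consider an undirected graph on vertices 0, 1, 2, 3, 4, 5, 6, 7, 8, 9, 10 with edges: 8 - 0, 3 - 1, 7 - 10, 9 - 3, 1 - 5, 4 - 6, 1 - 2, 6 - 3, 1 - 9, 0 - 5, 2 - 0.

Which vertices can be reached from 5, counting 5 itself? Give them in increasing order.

Start at 5.
Its neighbours: 0, 1.
Then their neighbours: 2, 3, 8, 9.
Then next layer: 6.
Then next layer: 4.
Nothing further is reachable.

0, 1, 2, 3, 4, 5, 6, 8, 9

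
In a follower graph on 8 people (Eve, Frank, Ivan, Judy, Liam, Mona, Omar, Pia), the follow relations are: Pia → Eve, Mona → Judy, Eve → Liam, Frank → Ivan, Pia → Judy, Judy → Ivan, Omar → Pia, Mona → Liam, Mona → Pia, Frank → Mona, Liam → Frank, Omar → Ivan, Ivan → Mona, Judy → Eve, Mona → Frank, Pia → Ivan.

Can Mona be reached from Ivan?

Explore from Ivan.
Distance 1: reach Mona.
Found Mona.

Yes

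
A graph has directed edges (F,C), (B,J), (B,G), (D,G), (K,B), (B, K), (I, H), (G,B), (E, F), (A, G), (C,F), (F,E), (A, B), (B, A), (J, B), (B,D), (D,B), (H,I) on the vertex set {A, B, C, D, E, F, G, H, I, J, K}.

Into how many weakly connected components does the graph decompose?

From A: component {A, B, D, G, J, K}.
From C: component {C, E, F}.
From H: component {H, I}.
That's 3 components.

3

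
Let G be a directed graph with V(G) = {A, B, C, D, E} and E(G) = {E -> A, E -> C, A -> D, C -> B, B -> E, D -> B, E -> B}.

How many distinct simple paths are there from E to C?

1

E→C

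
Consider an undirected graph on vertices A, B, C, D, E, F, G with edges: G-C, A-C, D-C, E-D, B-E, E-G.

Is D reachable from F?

F has no edges, so nothing is reachable from it.

No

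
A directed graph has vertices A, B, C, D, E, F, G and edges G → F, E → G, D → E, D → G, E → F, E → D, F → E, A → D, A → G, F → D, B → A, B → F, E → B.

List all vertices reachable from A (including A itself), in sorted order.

Start at A.
Its neighbours: D, G.
Then their neighbours: E, F.
Then next layer: B.
Nothing further is reachable.

A, B, D, E, F, G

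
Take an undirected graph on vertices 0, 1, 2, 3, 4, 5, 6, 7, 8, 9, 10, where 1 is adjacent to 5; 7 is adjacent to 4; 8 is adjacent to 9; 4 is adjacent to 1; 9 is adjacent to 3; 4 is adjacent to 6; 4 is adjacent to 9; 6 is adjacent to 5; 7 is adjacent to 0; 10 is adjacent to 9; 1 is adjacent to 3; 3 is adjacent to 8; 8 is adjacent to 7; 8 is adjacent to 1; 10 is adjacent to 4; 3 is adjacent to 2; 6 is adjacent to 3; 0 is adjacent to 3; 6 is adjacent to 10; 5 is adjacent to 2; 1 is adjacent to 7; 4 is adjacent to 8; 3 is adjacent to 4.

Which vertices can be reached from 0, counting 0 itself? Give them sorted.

0, 1, 2, 3, 4, 5, 6, 7, 8, 9, 10

Start at 0.
Its neighbours: 3, 7.
Then their neighbours: 1, 2, 4, 6, 8, 9.
Then next layer: 5, 10.
Every vertex is now reached.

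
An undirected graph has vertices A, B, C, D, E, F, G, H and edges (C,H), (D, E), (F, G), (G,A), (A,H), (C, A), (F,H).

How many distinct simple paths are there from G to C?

4

G–A–C
G–A–H–C
G–F–H–A–C
G–F–H–C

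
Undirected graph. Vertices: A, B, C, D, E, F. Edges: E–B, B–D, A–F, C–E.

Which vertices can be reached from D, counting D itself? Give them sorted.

Start at D.
Its neighbours: B.
Then their neighbours: E.
Then next layer: C.
Nothing further is reachable.

B, C, D, E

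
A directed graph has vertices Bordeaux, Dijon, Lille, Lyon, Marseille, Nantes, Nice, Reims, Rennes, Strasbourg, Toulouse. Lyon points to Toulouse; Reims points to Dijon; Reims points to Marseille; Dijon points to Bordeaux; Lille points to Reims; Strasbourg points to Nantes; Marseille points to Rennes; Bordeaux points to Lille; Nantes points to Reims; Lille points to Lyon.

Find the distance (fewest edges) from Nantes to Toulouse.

6

Distance 0: Nantes.
Distance 1: Reims.
Distance 2: Dijon, Marseille.
Distance 3: Bordeaux, Rennes.
Distance 4: Lille.
Distance 5: Lyon.
Distance 6: Toulouse — contains Toulouse.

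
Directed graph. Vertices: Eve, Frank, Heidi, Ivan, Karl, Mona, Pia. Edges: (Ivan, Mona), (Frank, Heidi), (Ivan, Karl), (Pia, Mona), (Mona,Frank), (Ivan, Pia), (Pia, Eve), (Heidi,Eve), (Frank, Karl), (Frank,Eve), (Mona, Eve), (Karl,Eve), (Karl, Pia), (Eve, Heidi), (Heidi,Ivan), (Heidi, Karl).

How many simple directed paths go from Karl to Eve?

Karl→Eve
Karl→Pia→Eve
Karl→Pia→Mona→Eve
Karl→Pia→Mona→Frank→Eve
Karl→Pia→Mona→Frank→Heidi→Eve

5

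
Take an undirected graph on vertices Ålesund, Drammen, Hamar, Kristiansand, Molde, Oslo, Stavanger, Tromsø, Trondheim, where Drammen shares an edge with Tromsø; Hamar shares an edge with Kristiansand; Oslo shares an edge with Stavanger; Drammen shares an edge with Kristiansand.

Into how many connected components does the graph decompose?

From Ålesund: component {Ålesund}.
From Drammen: component {Drammen, Hamar, Kristiansand, Tromsø}.
From Molde: component {Molde}.
From Oslo: component {Oslo, Stavanger}.
From Trondheim: component {Trondheim}.
That's 5 components.

5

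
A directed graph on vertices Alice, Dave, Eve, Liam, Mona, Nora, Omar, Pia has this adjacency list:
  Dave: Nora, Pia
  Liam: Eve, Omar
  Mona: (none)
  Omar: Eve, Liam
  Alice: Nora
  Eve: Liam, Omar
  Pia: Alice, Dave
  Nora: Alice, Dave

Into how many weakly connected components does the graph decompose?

3

From Alice: component {Alice, Dave, Nora, Pia}.
From Eve: component {Eve, Liam, Omar}.
From Mona: component {Mona}.
That's 3 components.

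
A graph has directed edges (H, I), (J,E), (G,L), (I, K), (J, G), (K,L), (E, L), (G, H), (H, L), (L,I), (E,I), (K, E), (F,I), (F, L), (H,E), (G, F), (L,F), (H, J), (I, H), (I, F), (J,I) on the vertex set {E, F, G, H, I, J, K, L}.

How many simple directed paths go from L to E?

L→F→I→H→E
L→F→I→H→J→E
L→F→I→K→E
L→I→H→E
L→I→H→J→E
L→I→K→E

6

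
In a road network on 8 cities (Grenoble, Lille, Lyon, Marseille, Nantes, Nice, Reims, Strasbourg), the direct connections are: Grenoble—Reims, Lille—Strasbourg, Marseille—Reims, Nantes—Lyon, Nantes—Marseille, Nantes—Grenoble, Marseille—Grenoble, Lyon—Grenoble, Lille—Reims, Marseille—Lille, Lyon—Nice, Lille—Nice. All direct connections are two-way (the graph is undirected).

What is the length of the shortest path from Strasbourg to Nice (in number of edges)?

Distance 0: Strasbourg.
Distance 1: Lille.
Distance 2: Marseille, Nice, Reims — contains Nice.

2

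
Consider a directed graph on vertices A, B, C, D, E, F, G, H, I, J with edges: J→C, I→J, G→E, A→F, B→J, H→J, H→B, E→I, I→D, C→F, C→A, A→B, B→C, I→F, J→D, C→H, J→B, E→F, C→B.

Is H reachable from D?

D has no outgoing edges, so nothing is reachable from it.

No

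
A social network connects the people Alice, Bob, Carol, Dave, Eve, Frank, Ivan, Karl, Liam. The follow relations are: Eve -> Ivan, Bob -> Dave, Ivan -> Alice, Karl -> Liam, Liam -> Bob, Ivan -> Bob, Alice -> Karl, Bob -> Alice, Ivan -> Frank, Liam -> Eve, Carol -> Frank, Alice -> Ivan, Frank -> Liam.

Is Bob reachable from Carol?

Yes

Explore from Carol.
Distance 1: reach Frank.
Distance 2: reach Liam.
Distance 3: reach Bob, Eve.
Found Bob.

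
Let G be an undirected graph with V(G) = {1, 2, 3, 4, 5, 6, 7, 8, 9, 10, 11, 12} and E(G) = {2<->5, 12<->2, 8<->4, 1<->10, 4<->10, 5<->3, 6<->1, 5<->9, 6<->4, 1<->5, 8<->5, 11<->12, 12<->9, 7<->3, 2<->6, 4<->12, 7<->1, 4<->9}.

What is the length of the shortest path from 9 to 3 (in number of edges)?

Distance 0: 9.
Distance 1: 4, 5, 12.
Distance 2: 1, 2, 3, 6, 8, 10, 11 — contains 3.

2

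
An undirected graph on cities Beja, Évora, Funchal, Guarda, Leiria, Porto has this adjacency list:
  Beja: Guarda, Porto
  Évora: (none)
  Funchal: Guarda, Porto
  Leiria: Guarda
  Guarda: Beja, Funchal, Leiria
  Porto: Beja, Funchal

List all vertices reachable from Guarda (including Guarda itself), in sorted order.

Beja, Funchal, Guarda, Leiria, Porto

Start at Guarda.
Its neighbours: Beja, Funchal, Leiria.
Then their neighbours: Porto.
Nothing further is reachable.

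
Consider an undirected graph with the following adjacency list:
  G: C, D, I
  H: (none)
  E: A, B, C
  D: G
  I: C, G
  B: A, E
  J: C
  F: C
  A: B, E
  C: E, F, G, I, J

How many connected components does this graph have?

From A: component {A, B, C, D, E, F, G, I, J}.
From H: component {H}.
That's 2 components.

2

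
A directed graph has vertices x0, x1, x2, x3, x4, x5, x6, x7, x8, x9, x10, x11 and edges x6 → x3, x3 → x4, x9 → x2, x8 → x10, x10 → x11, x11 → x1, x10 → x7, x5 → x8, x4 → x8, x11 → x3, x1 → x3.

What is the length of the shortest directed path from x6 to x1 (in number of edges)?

Distance 0: x6.
Distance 1: x3.
Distance 2: x4.
Distance 3: x8.
Distance 4: x10.
Distance 5: x7, x11.
Distance 6: x1 — contains x1.

6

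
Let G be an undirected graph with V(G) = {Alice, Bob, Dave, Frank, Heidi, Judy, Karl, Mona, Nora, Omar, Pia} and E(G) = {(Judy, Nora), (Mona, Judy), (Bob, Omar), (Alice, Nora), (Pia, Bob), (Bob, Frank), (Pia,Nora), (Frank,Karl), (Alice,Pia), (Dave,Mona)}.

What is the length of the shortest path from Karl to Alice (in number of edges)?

4

Distance 0: Karl.
Distance 1: Frank.
Distance 2: Bob.
Distance 3: Omar, Pia.
Distance 4: Alice, Nora — contains Alice.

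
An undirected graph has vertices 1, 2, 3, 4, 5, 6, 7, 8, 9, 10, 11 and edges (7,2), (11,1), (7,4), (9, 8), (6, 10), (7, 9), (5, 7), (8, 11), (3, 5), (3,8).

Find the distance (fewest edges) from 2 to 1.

5

Distance 0: 2.
Distance 1: 7.
Distance 2: 4, 5, 9.
Distance 3: 3, 8.
Distance 4: 11.
Distance 5: 1 — contains 1.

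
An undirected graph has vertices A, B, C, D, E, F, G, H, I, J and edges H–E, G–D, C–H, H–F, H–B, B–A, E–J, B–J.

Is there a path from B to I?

Explore from B.
Distance 1: reach A, H, J.
Distance 2: reach C, E, F.
The search is exhausted without reaching I; it lies in a different component.

No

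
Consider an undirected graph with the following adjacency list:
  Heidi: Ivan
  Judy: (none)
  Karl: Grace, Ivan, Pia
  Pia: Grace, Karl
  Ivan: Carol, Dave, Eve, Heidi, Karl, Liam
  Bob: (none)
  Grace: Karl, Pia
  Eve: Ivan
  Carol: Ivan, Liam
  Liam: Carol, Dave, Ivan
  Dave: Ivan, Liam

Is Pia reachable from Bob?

Bob has no edges, so nothing is reachable from it.

No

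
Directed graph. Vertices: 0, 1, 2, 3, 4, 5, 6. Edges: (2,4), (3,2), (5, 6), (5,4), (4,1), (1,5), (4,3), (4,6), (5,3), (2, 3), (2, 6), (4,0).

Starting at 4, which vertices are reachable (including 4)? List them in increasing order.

Start at 4.
Its neighbours: 0, 1, 3, 6.
Then their neighbours: 2, 5.
Every vertex is now reached.

0, 1, 2, 3, 4, 5, 6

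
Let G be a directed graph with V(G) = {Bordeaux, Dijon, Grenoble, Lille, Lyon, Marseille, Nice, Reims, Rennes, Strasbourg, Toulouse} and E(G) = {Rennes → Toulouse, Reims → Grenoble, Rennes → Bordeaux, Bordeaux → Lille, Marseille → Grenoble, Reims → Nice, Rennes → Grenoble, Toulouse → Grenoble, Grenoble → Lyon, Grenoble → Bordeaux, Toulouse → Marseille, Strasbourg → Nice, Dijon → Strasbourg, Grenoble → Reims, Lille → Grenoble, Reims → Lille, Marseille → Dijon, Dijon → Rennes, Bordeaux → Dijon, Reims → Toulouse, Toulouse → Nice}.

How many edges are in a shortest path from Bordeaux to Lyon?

3

Distance 0: Bordeaux.
Distance 1: Dijon, Lille.
Distance 2: Grenoble, Rennes, Strasbourg.
Distance 3: Lyon, Nice, Reims, Toulouse — contains Lyon.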